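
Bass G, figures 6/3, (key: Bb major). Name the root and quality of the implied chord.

The figures 6/3 indicate a triad in first inversion.
In first inversion the root lies a sixth above the bass: a sixth above G in Bb major is Eb.
The chord tones are G, Bb, Eb, giving Eb major.

Eb major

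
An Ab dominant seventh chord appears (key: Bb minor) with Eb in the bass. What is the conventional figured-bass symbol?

4/3

Eb is the fifth of Ab dominant seventh, so the chord is in second inversion.
A seventh chord in second inversion is figured 6/4/3, conventionally abbreviated 4/3.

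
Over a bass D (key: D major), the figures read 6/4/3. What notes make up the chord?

A third above D in this key is F#.
A fourth above D in this key is G.
A sixth above D in this key is B.
Together with the bass D, this spells G major seventh in second inversion.

D, F#, G, B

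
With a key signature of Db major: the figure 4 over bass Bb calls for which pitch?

Eb

Counting 3 letter steps above Bb lands on E; in Db major, that letter is Eb.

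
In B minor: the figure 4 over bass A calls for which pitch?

Counting 3 letter steps above A lands on D; in B minor, that letter is D.

D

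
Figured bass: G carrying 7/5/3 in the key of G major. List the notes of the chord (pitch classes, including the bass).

A third above G in this key is B.
A fifth above G in this key is D.
A seventh above G in this key is F#.
Together with the bass G, this spells G major seventh in root position.

G, B, D, F#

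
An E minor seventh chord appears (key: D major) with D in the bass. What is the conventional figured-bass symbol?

D is the seventh of E minor seventh, so the chord is in third inversion.
A seventh chord in third inversion is figured 6/4/2, conventionally abbreviated 4/2.

4/2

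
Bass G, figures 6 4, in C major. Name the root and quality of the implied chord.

C major

The figures 6 4 indicate a triad in second inversion.
In second inversion the root lies a fourth above the bass: a fourth above G in C major is C.
The chord tones are G, C, E, giving C major.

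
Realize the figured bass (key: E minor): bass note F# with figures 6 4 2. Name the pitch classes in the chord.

A second above F# in this key is G.
A fourth above F# in this key is B.
A sixth above F# in this key is D.
Together with the bass F#, this spells G major seventh in third inversion.

F#, G, B, D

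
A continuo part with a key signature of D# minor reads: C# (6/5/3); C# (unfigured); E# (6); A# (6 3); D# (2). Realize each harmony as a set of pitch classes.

C# (6/5/3): C#, E#, G#, A#.
C# (5/3): C#, E#, G#.
E# (6/3): E#, G#, C#.
A# (6/3): A#, C#, F#.
D# (6/4/2): D#, E#, G#, B.

C#, E#, G#, A# | C#, E#, G# | E#, G#, C# | A#, C#, F# | D#, E#, G#, B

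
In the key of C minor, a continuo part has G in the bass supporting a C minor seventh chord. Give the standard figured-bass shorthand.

4/3

G is the fifth of C minor seventh, so the chord is in second inversion.
A seventh chord in second inversion is figured 6/4/3, conventionally abbreviated 4/3.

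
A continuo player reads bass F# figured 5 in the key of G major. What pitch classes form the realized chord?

The written figures 5 are shorthand for 5/3: the 3 is implied.
A third above F# in this key is A.
A fifth above F# in this key is C.
Together with the bass F#, this spells F# diminished in root position.

F#, A, C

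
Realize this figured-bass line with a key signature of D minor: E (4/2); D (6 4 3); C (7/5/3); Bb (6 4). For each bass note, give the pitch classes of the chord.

E (6/4/2): E, F, A, C.
D (6/4/3): D, F, G, Bb.
C (7/5/3): C, E, G, Bb.
Bb (6/4): Bb, E, G.

E, F, A, C | D, F, G, Bb | C, E, G, Bb | Bb, E, G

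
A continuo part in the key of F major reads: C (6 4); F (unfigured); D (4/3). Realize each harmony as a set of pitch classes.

C, F, A | F, A, C | D, F, G, Bb

C (6/4): C, F, A.
F (5/3): F, A, C.
D (6/4/3): D, F, G, Bb.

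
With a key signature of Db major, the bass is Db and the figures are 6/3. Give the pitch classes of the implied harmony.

Db, F, Bb

A third above Db in this key is F.
A sixth above Db in this key is Bb.
Together with the bass Db, this spells Bb minor in first inversion.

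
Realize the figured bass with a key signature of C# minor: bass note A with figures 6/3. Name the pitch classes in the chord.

A third above A in this key is C#.
A sixth above A in this key is F#.
Together with the bass A, this spells F# minor in first inversion.

A, C#, F#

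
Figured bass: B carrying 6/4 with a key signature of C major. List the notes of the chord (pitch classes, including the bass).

A fourth above B in this key is E.
A sixth above B in this key is G.
Together with the bass B, this spells E minor in second inversion.

B, E, G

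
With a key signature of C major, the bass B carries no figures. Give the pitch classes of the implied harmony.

An unfigured bass implies 5/3.
A third above B in this key is D.
A fifth above B in this key is F.
Together with the bass B, this spells B diminished in root position.

B, D, F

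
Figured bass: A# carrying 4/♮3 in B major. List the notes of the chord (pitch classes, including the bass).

The written figures 4/♮3 are shorthand for 6/4/3: the 6 is implied.
A third above A# in this key is C#, made natural (C) by the ♮ figure.
A fourth above A# in this key is D#.
A sixth above A# in this key is F#.

A#, C, D#, F#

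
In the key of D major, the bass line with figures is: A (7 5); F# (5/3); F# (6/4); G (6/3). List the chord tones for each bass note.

A, C#, E, G | F#, A, C# | F#, B, D | G, B, E

A (7/5/3): A, C#, E, G.
F# (5/3): F#, A, C#.
F# (6/4): F#, B, D.
G (6/3): G, B, E.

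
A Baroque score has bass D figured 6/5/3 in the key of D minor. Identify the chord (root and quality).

Bb major seventh

The figures 6/5/3 indicate a seventh chord in first inversion.
In first inversion the root lies a sixth above the bass: a sixth above D in D minor is Bb.
The chord tones are D, F, A, Bb, giving Bb major seventh.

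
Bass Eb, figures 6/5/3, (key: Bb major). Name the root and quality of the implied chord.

The figures 6/5/3 indicate a seventh chord in first inversion.
In first inversion the root lies a sixth above the bass: a sixth above Eb in Bb major is C.
The chord tones are Eb, G, Bb, C, giving C minor seventh.

C minor seventh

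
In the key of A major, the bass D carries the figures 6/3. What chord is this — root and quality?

B minor

The figures 6/3 indicate a triad in first inversion.
In first inversion the root lies a sixth above the bass: a sixth above D in A major is B.
The chord tones are D, F#, B, giving B minor.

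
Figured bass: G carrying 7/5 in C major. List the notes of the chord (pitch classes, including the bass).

G, B, D, F

The written figures 7/5 are shorthand for 7/5/3: the 3 is implied.
A third above G in this key is B.
A fifth above G in this key is D.
A seventh above G in this key is F.
Together with the bass G, this spells G dominant seventh in root position.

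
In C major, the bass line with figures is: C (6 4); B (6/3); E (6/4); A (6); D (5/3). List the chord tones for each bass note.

C, F, A | B, D, G | E, A, C | A, C, F | D, F, A

C (6/4): C, F, A.
B (6/3): B, D, G.
E (6/4): E, A, C.
A (6/3): A, C, F.
D (5/3): D, F, A.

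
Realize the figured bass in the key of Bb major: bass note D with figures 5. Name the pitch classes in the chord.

The written figures 5 are shorthand for 5/3: the 3 is implied.
A third above D in this key is F.
A fifth above D in this key is A.
Together with the bass D, this spells D minor in root position.

D, F, A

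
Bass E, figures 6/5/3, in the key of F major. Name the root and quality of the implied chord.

The figures 6/5/3 indicate a seventh chord in first inversion.
In first inversion the root lies a sixth above the bass: a sixth above E in F major is C.
The chord tones are E, G, Bb, C, giving C dominant seventh.

C dominant seventh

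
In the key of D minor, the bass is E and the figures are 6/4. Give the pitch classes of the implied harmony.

E, A, C

A fourth above E in this key is A.
A sixth above E in this key is C.
Together with the bass E, this spells A minor in second inversion.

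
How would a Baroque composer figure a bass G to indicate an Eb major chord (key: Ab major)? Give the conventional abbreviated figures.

6

G is the third of Eb major, so the chord is in first inversion.
A triad in first inversion is figured 6/3, conventionally abbreviated 6.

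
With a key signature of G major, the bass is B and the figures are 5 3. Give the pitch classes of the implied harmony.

B, D, F#

A third above B in this key is D.
A fifth above B in this key is F#.
Together with the bass B, this spells B minor in root position.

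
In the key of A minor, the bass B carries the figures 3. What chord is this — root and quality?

The figures 3 indicate a triad in root position.
In root position the bass is the root, so the root is B.
The chord tones are B, D, F, giving B diminished.

B diminished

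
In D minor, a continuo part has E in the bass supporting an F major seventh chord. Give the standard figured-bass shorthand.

E is the seventh of F major seventh, so the chord is in third inversion.
A seventh chord in third inversion is figured 6/4/2, conventionally abbreviated 4/2.

4/2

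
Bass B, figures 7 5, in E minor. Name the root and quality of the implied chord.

B minor seventh

The figures 7 5 indicate a seventh chord in root position.
In root position the bass is the root, so the root is B.
The chord tones are B, D, F#, A, giving B minor seventh.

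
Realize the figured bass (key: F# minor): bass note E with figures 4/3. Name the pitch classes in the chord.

The written figures 4/3 are shorthand for 6/4/3: the 6 is implied.
A third above E in this key is G#.
A fourth above E in this key is A.
A sixth above E in this key is C#.
Together with the bass E, this spells A major seventh in second inversion.

E, G#, A, C#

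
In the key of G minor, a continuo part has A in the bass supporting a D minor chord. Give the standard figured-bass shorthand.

A is the fifth of D minor, so the chord is in second inversion.
A triad in second inversion is figured 6/4, conventionally abbreviated 6/4.

6/4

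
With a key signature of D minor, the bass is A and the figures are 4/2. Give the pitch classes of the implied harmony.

A, Bb, D, F

The written figures 4/2 are shorthand for 6/4/2: the 6 is implied.
A second above A in this key is Bb.
A fourth above A in this key is D.
A sixth above A in this key is F.
Together with the bass A, this spells Bb major seventh in third inversion.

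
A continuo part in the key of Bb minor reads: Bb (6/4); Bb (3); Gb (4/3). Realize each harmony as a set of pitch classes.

Bb, Eb, Gb | Bb, Db, F | Gb, Bb, C, Eb

Bb (6/4): Bb, Eb, Gb.
Bb (5/3): Bb, Db, F.
Gb (6/4/3): Gb, Bb, C, Eb.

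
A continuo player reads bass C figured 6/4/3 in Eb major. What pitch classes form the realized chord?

A third above C in this key is Eb.
A fourth above C in this key is F.
A sixth above C in this key is Ab.
Together with the bass C, this spells F minor seventh in second inversion.

C, Eb, F, Ab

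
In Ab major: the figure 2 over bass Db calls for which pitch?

Counting 1 letter step above Db lands on E; in Ab major, that letter is Eb.

Eb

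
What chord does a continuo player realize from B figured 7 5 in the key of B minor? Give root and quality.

The figures 7 5 indicate a seventh chord in root position.
In root position the bass is the root, so the root is B.
The chord tones are B, D, F#, A, giving B minor seventh.

B minor seventh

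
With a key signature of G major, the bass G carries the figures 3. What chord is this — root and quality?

G major

The figures 3 indicate a triad in root position.
In root position the bass is the root, so the root is G.
The chord tones are G, B, D, giving G major.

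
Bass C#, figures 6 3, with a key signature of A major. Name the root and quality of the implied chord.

The figures 6 3 indicate a triad in first inversion.
In first inversion the root lies a sixth above the bass: a sixth above C# in A major is A.
The chord tones are C#, E, A, giving A major.

A major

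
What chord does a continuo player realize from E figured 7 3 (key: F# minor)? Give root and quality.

E dominant seventh

The figures 7 3 indicate a seventh chord in root position.
In root position the bass is the root, so the root is E.
The chord tones are E, G#, B, D, giving E dominant seventh.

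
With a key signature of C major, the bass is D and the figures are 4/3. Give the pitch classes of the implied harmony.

D, F, G, B

The written figures 4/3 are shorthand for 6/4/3: the 6 is implied.
A third above D in this key is F.
A fourth above D in this key is G.
A sixth above D in this key is B.
Together with the bass D, this spells G dominant seventh in second inversion.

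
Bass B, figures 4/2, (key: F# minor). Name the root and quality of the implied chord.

The figures 4/2 indicate a seventh chord in third inversion.
In third inversion the root lies a second above the bass: a second above B in F# minor is C#.
The chord tones are B, C#, E, G#, giving C# minor seventh.

C# minor seventh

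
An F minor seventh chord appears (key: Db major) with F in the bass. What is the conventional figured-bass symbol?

F is the root of F minor seventh, so the chord is in root position.
A seventh chord in root position is figured 7/5/3, conventionally abbreviated 7.

7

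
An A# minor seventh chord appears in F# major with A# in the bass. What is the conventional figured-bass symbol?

7

A# is the root of A# minor seventh, so the chord is in root position.
A seventh chord in root position is figured 7/5/3, conventionally abbreviated 7.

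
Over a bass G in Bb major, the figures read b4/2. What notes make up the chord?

G, A, Cb, Eb

The written figures b4/2 are shorthand for 6/4/2: the 6 is implied.
A second above G in this key is A.
A fourth above G in this key is C, lowered to Cb by the flat.
A sixth above G in this key is Eb.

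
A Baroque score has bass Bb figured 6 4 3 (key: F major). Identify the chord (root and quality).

The figures 6 4 3 indicate a seventh chord in second inversion.
In second inversion the root lies a fourth above the bass: a fourth above Bb in F major is E.
The chord tones are Bb, D, E, G, giving E half-diminished seventh.

E half-diminished seventh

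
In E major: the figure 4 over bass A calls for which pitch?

Counting 3 letter steps above A lands on D; in E major, that letter is D#.

D#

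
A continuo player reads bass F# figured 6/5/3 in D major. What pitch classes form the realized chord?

A third above F# in this key is A.
A fifth above F# in this key is C#.
A sixth above F# in this key is D.
Together with the bass F#, this spells D major seventh in first inversion.

F#, A, C#, D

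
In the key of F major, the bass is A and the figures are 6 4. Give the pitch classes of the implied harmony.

A, D, F

A fourth above A in this key is D.
A sixth above A in this key is F.
Together with the bass A, this spells D minor in second inversion.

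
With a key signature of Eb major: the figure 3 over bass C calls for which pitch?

Eb

Counting 2 letter steps above C lands on E; in Eb major, that letter is Eb.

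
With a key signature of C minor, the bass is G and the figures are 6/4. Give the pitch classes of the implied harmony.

A fourth above G in this key is C.
A sixth above G in this key is Eb.
Together with the bass G, this spells C minor in second inversion.

G, C, Eb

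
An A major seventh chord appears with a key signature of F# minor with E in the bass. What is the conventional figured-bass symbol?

E is the fifth of A major seventh, so the chord is in second inversion.
A seventh chord in second inversion is figured 6/4/3, conventionally abbreviated 4/3.

4/3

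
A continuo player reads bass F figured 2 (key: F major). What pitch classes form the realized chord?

F, G, Bb, D

The written figures 2 are shorthand for 6/4/2: the 6/4 are implied.
A second above F in this key is G.
A fourth above F in this key is Bb.
A sixth above F in this key is D.
Together with the bass F, this spells G minor seventh in third inversion.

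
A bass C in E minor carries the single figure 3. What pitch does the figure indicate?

E

Counting 2 letter steps above C lands on E; in E minor, that letter is E.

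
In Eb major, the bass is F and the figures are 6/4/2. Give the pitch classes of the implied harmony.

A second above F in this key is G.
A fourth above F in this key is Bb.
A sixth above F in this key is D.
Together with the bass F, this spells G minor seventh in third inversion.

F, G, Bb, D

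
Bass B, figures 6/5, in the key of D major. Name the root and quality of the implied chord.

G major seventh

The figures 6/5 indicate a seventh chord in first inversion.
In first inversion the root lies a sixth above the bass: a sixth above B in D major is G.
The chord tones are B, D, F#, G, giving G major seventh.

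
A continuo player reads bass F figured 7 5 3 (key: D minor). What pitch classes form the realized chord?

A third above F in this key is A.
A fifth above F in this key is C.
A seventh above F in this key is E.
Together with the bass F, this spells F major seventh in root position.

F, A, C, E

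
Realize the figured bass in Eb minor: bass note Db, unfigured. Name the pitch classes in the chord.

Db, F, Ab

An unfigured bass implies 5/3.
A third above Db in this key is F.
A fifth above Db in this key is Ab.
Together with the bass Db, this spells Db major in root position.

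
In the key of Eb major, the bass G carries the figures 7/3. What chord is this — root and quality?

The figures 7/3 indicate a seventh chord in root position.
In root position the bass is the root, so the root is G.
The chord tones are G, Bb, D, F, giving G minor seventh.

G minor seventh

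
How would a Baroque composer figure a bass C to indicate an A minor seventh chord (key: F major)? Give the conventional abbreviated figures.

6/5

C is the third of A minor seventh, so the chord is in first inversion.
A seventh chord in first inversion is figured 6/5/3, conventionally abbreviated 6/5.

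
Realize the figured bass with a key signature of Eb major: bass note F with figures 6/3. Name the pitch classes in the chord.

A third above F in this key is Ab.
A sixth above F in this key is D.
Together with the bass F, this spells D diminished in first inversion.

F, Ab, D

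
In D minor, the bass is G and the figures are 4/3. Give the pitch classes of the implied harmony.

The written figures 4/3 are shorthand for 6/4/3: the 6 is implied.
A third above G in this key is Bb.
A fourth above G in this key is C.
A sixth above G in this key is E.
Together with the bass G, this spells C dominant seventh in second inversion.

G, Bb, C, E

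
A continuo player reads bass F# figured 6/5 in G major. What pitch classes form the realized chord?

F#, A, C, D

The written figures 6/5 are shorthand for 6/5/3: the 3 is implied.
A third above F# in this key is A.
A fifth above F# in this key is C.
A sixth above F# in this key is D.
Together with the bass F#, this spells D dominant seventh in first inversion.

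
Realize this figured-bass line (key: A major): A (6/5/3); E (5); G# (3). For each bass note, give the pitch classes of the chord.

A (6/5/3): A, C#, E, F#.
E (5/3): E, G#, B.
G# (5/3): G#, B, D.

A, C#, E, F# | E, G#, B | G#, B, D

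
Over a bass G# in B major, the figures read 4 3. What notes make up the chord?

G#, B, C#, E

The written figures 4 3 are shorthand for 6/4/3: the 6 is implied.
A third above G# in this key is B.
A fourth above G# in this key is C#.
A sixth above G# in this key is E.
Together with the bass G#, this spells C# minor seventh in second inversion.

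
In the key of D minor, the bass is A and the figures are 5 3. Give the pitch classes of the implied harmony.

A, C, E

A third above A in this key is C.
A fifth above A in this key is E.
Together with the bass A, this spells A minor in root position.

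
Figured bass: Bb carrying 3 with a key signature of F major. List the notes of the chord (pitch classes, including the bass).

The written figures 3 are shorthand for 5/3: the 5 is implied.
A third above Bb in this key is D.
A fifth above Bb in this key is F.
Together with the bass Bb, this spells Bb major in root position.

Bb, D, F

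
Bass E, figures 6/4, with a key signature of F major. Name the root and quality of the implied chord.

The figures 6/4 indicate a triad in second inversion.
In second inversion the root lies a fourth above the bass: a fourth above E in F major is A.
The chord tones are E, A, C, giving A minor.

A minor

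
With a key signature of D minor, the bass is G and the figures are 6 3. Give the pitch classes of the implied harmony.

A third above G in this key is Bb.
A sixth above G in this key is E.
Together with the bass G, this spells E diminished in first inversion.

G, Bb, E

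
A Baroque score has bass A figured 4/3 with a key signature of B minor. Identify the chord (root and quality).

D major seventh

The figures 4/3 indicate a seventh chord in second inversion.
In second inversion the root lies a fourth above the bass: a fourth above A in B minor is D.
The chord tones are A, C#, D, F#, giving D major seventh.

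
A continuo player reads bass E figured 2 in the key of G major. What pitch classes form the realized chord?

The written figures 2 are shorthand for 6/4/2: the 6/4 are implied.
A second above E in this key is F#.
A fourth above E in this key is A.
A sixth above E in this key is C.
Together with the bass E, this spells F# half-diminished seventh in third inversion.

E, F#, A, C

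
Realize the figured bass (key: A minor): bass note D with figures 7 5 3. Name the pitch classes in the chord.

A third above D in this key is F.
A fifth above D in this key is A.
A seventh above D in this key is C.
Together with the bass D, this spells D minor seventh in root position.

D, F, A, C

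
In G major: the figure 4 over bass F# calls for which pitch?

Counting 3 letter steps above F# lands on B; in G major, that letter is B.

B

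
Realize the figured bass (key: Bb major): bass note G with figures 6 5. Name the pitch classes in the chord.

The written figures 6 5 are shorthand for 6/5/3: the 3 is implied.
A third above G in this key is Bb.
A fifth above G in this key is D.
A sixth above G in this key is Eb.
Together with the bass G, this spells Eb major seventh in first inversion.

G, Bb, D, Eb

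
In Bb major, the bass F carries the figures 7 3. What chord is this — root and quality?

The figures 7 3 indicate a seventh chord in root position.
In root position the bass is the root, so the root is F.
The chord tones are F, A, C, Eb, giving F dominant seventh.

F dominant seventh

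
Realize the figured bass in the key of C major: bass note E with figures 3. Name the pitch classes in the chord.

The written figures 3 are shorthand for 5/3: the 5 is implied.
A third above E in this key is G.
A fifth above E in this key is B.
Together with the bass E, this spells E minor in root position.

E, G, B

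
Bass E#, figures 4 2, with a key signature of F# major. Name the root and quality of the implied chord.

The figures 4 2 indicate a seventh chord in third inversion.
In third inversion the root lies a second above the bass: a second above E# in F# major is F#.
The chord tones are E#, F#, A#, C#, giving F# major seventh.

F# major seventh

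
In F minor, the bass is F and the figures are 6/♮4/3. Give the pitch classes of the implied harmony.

F, Ab, B, Db

A third above F in this key is Ab.
A fourth above F in this key is Bb, made natural (B) by the ♮ figure.
A sixth above F in this key is Db.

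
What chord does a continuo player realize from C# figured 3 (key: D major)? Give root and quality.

C# diminished

The figures 3 indicate a triad in root position.
In root position the bass is the root, so the root is C#.
The chord tones are C#, E, G, giving C# diminished.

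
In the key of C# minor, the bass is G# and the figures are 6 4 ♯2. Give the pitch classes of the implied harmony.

A second above G# in this key is A, raised to A# by the sharp.
A fourth above G# in this key is C#.
A sixth above G# in this key is E.
Together with the bass G#, this spells A# half-diminished seventh in third inversion.

G#, A#, C#, E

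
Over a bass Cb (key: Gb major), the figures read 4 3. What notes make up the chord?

Cb, Eb, F, Ab

The written figures 4 3 are shorthand for 6/4/3: the 6 is implied.
A third above Cb in this key is Eb.
A fourth above Cb in this key is F.
A sixth above Cb in this key is Ab.
Together with the bass Cb, this spells F half-diminished seventh in second inversion.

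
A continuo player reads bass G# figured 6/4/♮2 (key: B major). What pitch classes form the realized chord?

G#, A, C#, E

A second above G# in this key is A#, made natural (A) by the ♮ figure.
A fourth above G# in this key is C#.
A sixth above G# in this key is E.
Together with the bass G#, this spells A major seventh in third inversion.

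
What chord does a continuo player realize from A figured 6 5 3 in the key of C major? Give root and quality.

F major seventh

The figures 6 5 3 indicate a seventh chord in first inversion.
In first inversion the root lies a sixth above the bass: a sixth above A in C major is F.
The chord tones are A, C, E, F, giving F major seventh.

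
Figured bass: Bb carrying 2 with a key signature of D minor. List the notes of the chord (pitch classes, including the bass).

The written figures 2 are shorthand for 6/4/2: the 6/4 are implied.
A second above Bb in this key is C.
A fourth above Bb in this key is E.
A sixth above Bb in this key is G.
Together with the bass Bb, this spells C dominant seventh in third inversion.

Bb, C, E, G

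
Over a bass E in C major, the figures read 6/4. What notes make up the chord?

E, A, C

A fourth above E in this key is A.
A sixth above E in this key is C.
Together with the bass E, this spells A minor in second inversion.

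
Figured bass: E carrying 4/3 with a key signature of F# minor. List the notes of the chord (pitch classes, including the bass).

E, G#, A, C#

The written figures 4/3 are shorthand for 6/4/3: the 6 is implied.
A third above E in this key is G#.
A fourth above E in this key is A.
A sixth above E in this key is C#.
Together with the bass E, this spells A major seventh in second inversion.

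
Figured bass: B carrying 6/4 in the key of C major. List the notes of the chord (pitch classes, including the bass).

B, E, G

A fourth above B in this key is E.
A sixth above B in this key is G.
Together with the bass B, this spells E minor in second inversion.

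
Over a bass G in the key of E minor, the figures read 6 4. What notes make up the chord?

G, C, E

A fourth above G in this key is C.
A sixth above G in this key is E.
Together with the bass G, this spells C major in second inversion.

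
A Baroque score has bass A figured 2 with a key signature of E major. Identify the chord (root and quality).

B dominant seventh

The figures 2 indicate a seventh chord in third inversion.
In third inversion the root lies a second above the bass: a second above A in E major is B.
The chord tones are A, B, D#, F#, giving B dominant seventh.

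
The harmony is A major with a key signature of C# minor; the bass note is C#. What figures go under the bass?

6

C# is the third of A major, so the chord is in first inversion.
A triad in first inversion is figured 6/3, conventionally abbreviated 6.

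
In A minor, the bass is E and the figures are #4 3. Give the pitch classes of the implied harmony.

The written figures #4 3 are shorthand for 6/4/3: the 6 is implied.
A third above E in this key is G.
A fourth above E in this key is A, raised to A# by the sharp.
A sixth above E in this key is C.

E, G, A#, C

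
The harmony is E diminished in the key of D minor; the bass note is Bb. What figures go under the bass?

Bb is the fifth of E diminished, so the chord is in second inversion.
A triad in second inversion is figured 6/4, conventionally abbreviated 6/4.

6/4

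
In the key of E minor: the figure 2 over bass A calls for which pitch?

B

Counting 1 letter step above A lands on B; in E minor, that letter is B.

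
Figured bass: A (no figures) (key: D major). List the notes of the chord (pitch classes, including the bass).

An unfigured bass implies 5/3.
A third above A in this key is C#.
A fifth above A in this key is E.
Together with the bass A, this spells A major in root position.

A, C#, E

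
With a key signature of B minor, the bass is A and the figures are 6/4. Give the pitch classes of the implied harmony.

A fourth above A in this key is D.
A sixth above A in this key is F#.
Together with the bass A, this spells D major in second inversion.

A, D, F#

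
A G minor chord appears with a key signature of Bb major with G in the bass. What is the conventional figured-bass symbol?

no figures

G is the root of G minor, so the chord is in root position.
A triad in root position is figured 5/3, conventionally abbreviated (no figures — root-position triad).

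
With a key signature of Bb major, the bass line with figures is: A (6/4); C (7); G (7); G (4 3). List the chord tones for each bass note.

A (6/4): A, D, F.
C (7/5/3): C, Eb, G, Bb.
G (7/5/3): G, Bb, D, F.
G (6/4/3): G, Bb, C, Eb.

A, D, F | C, Eb, G, Bb | G, Bb, D, F | G, Bb, C, Eb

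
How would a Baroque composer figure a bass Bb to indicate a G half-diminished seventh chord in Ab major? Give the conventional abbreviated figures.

6/5

Bb is the third of G half-diminished seventh, so the chord is in first inversion.
A seventh chord in first inversion is figured 6/5/3, conventionally abbreviated 6/5.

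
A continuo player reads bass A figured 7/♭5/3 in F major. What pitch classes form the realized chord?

A third above A in this key is C.
A fifth above A in this key is E, lowered to Eb by the flat.
A seventh above A in this key is G.
Together with the bass A, this spells A half-diminished seventh in root position.

A, C, Eb, G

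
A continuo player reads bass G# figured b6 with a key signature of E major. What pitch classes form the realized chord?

G#, B, Eb

The written figures b6 are shorthand for 6/3: the 3 is implied.
A third above G# in this key is B.
A sixth above G# in this key is E, lowered to Eb by the flat.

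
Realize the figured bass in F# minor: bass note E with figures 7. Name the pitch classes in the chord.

E, G#, B, D

The written figures 7 are shorthand for 7/5/3: the 5/3 are implied.
A third above E in this key is G#.
A fifth above E in this key is B.
A seventh above E in this key is D.
Together with the bass E, this spells E dominant seventh in root position.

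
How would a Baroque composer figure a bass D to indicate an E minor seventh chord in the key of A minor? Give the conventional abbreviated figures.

D is the seventh of E minor seventh, so the chord is in third inversion.
A seventh chord in third inversion is figured 6/4/2, conventionally abbreviated 4/2.

4/2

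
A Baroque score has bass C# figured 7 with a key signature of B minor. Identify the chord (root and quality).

C# half-diminished seventh

The figures 7 indicate a seventh chord in root position.
In root position the bass is the root, so the root is C#.
The chord tones are C#, E, G, B, giving C# half-diminished seventh.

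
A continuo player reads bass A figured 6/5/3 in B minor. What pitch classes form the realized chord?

A third above A in this key is C#.
A fifth above A in this key is E.
A sixth above A in this key is F#.
Together with the bass A, this spells F# minor seventh in first inversion.

A, C#, E, F#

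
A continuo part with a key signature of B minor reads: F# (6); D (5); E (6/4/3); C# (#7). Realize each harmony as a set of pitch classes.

F# (6/3): F#, A, D.
D (5/3): D, F#, A.
E (6/4/3): E, G, A, C#.
C# (#7/5/3): C#, E, G, B#.

F#, A, D | D, F#, A | E, G, A, C# | C#, E, G, B#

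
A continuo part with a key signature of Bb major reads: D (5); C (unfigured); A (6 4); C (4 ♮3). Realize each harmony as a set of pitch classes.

D, F, A | C, Eb, G | A, D, F | C, E, F, A

D (5/3): D, F, A.
C (5/3): C, Eb, G.
A (6/4): A, D, F.
C (6/4/♮3): C, E, F, A.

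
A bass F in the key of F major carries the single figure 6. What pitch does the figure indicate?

Counting 5 letter steps above F lands on D; in F major, that letter is D.

D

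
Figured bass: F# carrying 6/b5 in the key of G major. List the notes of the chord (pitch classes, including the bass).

The written figures 6/b5 are shorthand for 6/5/3: the 3 is implied.
A third above F# in this key is A.
A fifth above F# in this key is C, lowered to Cb by the flat.
A sixth above F# in this key is D.

F#, A, Cb, D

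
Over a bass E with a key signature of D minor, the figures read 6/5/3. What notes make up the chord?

A third above E in this key is G.
A fifth above E in this key is Bb.
A sixth above E in this key is C.
Together with the bass E, this spells C dominant seventh in first inversion.

E, G, Bb, C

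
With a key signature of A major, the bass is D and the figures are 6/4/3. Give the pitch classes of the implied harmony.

D, F#, G#, B

A third above D in this key is F#.
A fourth above D in this key is G#.
A sixth above D in this key is B.
Together with the bass D, this spells G# half-diminished seventh in second inversion.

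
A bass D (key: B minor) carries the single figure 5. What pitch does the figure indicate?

A

Counting 4 letter steps above D lands on A; in B minor, that letter is A.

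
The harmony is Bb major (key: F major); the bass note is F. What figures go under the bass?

F is the fifth of Bb major, so the chord is in second inversion.
A triad in second inversion is figured 6/4, conventionally abbreviated 6/4.

6/4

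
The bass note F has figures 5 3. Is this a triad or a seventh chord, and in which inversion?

Intervals of 5/3 above the bass form a triad; the bass is the root, so this is root position.

triad, root position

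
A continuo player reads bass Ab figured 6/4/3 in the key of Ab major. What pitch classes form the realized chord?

A third above Ab in this key is C.
A fourth above Ab in this key is Db.
A sixth above Ab in this key is F.
Together with the bass Ab, this spells Db major seventh in second inversion.

Ab, C, Db, F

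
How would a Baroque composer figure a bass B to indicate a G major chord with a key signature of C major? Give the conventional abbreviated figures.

6

B is the third of G major, so the chord is in first inversion.
A triad in first inversion is figured 6/3, conventionally abbreviated 6.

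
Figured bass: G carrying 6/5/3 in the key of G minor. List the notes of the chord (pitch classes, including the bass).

A third above G in this key is Bb.
A fifth above G in this key is D.
A sixth above G in this key is Eb.
Together with the bass G, this spells Eb major seventh in first inversion.

G, Bb, D, Eb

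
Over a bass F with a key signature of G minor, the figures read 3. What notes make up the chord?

F, A, C

The written figures 3 are shorthand for 5/3: the 5 is implied.
A third above F in this key is A.
A fifth above F in this key is C.
Together with the bass F, this spells F major in root position.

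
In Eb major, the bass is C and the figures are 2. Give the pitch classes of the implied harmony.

The written figures 2 are shorthand for 6/4/2: the 6/4 are implied.
A second above C in this key is D.
A fourth above C in this key is F.
A sixth above C in this key is Ab.
Together with the bass C, this spells D half-diminished seventh in third inversion.

C, D, F, Ab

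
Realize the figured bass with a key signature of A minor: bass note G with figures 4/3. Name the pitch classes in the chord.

The written figures 4/3 are shorthand for 6/4/3: the 6 is implied.
A third above G in this key is B.
A fourth above G in this key is C.
A sixth above G in this key is E.
Together with the bass G, this spells C major seventh in second inversion.

G, B, C, E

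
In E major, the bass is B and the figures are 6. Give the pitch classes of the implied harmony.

B, D#, G#

The written figures 6 are shorthand for 6/3: the 3 is implied.
A third above B in this key is D#.
A sixth above B in this key is G#.
Together with the bass B, this spells G# minor in first inversion.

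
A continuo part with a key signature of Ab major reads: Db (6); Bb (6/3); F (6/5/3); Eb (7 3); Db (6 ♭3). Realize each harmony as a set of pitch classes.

Db (6/3): Db, F, Bb.
Bb (6/3): Bb, Db, G.
F (6/5/3): F, Ab, C, Db.
Eb (7/5/3): Eb, G, Bb, Db.
Db (6/b3): Db, Fb, Bb.

Db, F, Bb | Bb, Db, G | F, Ab, C, Db | Eb, G, Bb, Db | Db, Fb, Bb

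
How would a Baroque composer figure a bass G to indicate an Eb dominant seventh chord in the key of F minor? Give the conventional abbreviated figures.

G is the third of Eb dominant seventh, so the chord is in first inversion.
A seventh chord in first inversion is figured 6/5/3, conventionally abbreviated 6/5.

6/5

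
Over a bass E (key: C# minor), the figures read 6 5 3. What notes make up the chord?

E, G#, B, C#

A third above E in this key is G#.
A fifth above E in this key is B.
A sixth above E in this key is C#.
Together with the bass E, this spells C# minor seventh in first inversion.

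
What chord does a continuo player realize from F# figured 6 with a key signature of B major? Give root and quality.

The figures 6 indicate a triad in first inversion.
In first inversion the root lies a sixth above the bass: a sixth above F# in B major is D#.
The chord tones are F#, A#, D#, giving D# minor.

D# minor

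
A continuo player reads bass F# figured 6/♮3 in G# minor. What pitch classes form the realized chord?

A third above F# in this key is A#, made natural (A) by the ♮ figure.
A sixth above F# in this key is D#.
Together with the bass F#, this spells D# diminished in first inversion.

F#, A, D#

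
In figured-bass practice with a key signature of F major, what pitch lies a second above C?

D

Counting 1 letter step above C lands on D; in F major, that letter is D.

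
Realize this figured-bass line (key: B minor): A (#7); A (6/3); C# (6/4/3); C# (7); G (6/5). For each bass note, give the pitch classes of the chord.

A, C#, E, G# | A, C#, F# | C#, E, F#, A | C#, E, G, B | G, B, D, E

A (#7/5/3): A, C#, E, G#.
A (6/3): A, C#, F#.
C# (6/4/3): C#, E, F#, A.
C# (7/5/3): C#, E, G, B.
G (6/5/3): G, B, D, E.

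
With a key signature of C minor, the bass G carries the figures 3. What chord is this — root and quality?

The figures 3 indicate a triad in root position.
In root position the bass is the root, so the root is G.
The chord tones are G, Bb, D, giving G minor.

G minor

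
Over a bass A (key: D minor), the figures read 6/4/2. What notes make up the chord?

A, Bb, D, F

A second above A in this key is Bb.
A fourth above A in this key is D.
A sixth above A in this key is F.
Together with the bass A, this spells Bb major seventh in third inversion.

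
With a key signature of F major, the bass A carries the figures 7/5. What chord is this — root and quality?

The figures 7/5 indicate a seventh chord in root position.
In root position the bass is the root, so the root is A.
The chord tones are A, C, E, G, giving A minor seventh.

A minor seventh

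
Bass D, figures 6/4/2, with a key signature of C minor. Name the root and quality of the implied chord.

Eb major seventh

The figures 6/4/2 indicate a seventh chord in third inversion.
In third inversion the root lies a second above the bass: a second above D in C minor is Eb.
The chord tones are D, Eb, G, Bb, giving Eb major seventh.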